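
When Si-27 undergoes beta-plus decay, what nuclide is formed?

Beta-plus decay: mass number changes by +0, atomic number by -1.
A: 27 = 27; Z: 14 − 1 = 13.
Z = 13 is aluminium, so the daughter is Al-27.

Al-27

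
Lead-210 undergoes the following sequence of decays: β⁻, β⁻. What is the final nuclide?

Po-210

Start: (A, Z) = (210, 82).
After β⁻: (210, 83).
After β⁻: (210, 84).
Z = 84 is polonium.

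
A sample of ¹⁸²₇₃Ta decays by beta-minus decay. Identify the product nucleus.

W-182

Beta-minus decay: mass number changes by +0, atomic number by +1.
A: 182 = 182; Z: 73 + 1 = 74.
Z = 74 is tungsten, so the daughter is ¹⁸²₇₄W.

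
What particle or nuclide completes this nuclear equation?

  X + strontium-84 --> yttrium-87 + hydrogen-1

alpha particle

Conserve mass number: A + 84 = 87 + 1, so A = 4.
Conserve atomic number: Z + 38 = 39 + 1, so Z = 2.
A = 4 and Z = 2 is helium-4 — an alpha particle.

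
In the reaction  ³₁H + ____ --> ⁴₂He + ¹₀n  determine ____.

Conserve mass number: 3 + A = 4 + 1, so A = 2.
Conserve atomic number: 1 + Z = 2 + 0, so Z = 1.
A = 2 and Z = 1 is ²₁H — a deuteron.

deuteron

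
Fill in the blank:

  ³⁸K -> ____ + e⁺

Ar-38

Conserve mass number: 38 = A + 0, so A = 38.
Conserve atomic number: 19 = Z + 1, so Z = 18.
Z = 18 is argon, so the species is ³⁸Ar.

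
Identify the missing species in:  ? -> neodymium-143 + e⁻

Pr-143

Conserve mass number: A = 143 + 0, so A = 143.
Conserve atomic number: Z = 60 − 1, so Z = 59.
Z = 59 is praseodymium, so the species is praseodymium-143.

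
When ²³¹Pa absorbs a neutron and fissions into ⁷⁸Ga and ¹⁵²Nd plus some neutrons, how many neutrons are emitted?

Conserve mass number: 232 = 78 + 152 + k, so k = 232 − 230 = 2.
Check atomic number: 91 = 31 + 60 + 0 = 91. ✓

2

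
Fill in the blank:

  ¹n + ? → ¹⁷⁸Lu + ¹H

Hf-178

Conserve mass number: 1 + A = 178 + 1, so A = 178.
Conserve atomic number: 0 + Z = 71 + 1, so Z = 72.
Z = 72 is hafnium, so the species is ¹⁷⁸Hf.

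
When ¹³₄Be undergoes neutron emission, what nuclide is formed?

Be-12

Neutron emission: mass number changes by -1, atomic number by +0.
A: 13 − 1 = 12; Z: 4 = 4.
Z = 4 is beryllium, so the daughter is ¹²₄Be.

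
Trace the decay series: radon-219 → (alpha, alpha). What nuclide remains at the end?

Start: (A, Z) = (219, 86).
After α: (215, 84).
After α: (211, 82).
Z = 82 is lead.

Pb-211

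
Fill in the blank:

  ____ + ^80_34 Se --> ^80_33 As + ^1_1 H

neutron

Conserve mass number: A + 80 = 80 + 1, so A = 1.
Conserve atomic number: Z + 34 = 33 + 1, so Z = 0.
A = 1 and Z = 0 is ^1_0 n — a neutron.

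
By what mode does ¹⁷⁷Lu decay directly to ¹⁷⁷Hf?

ΔA = 177 − 177 = 0; ΔZ = 72 − 71 = +1.
A is unchanged and Z rises by 1 — a neutron has become a proton (β⁻ decay).

beta-minus decay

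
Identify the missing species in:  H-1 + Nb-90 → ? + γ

Mo-91

Conserve mass number: 1 + 90 = A + 0, so A = 91.
Conserve atomic number: 1 + 41 = Z + 0, so Z = 42.
Z = 42 is molybdenum, so the species is Mo-91.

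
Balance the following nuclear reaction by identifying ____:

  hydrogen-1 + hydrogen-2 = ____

Conserve mass number: 1 + 2 = A, so A = 3.
Conserve atomic number: 1 + 1 = Z, so Z = 2.
Z = 2 is helium, so the species is helium-3.

He-3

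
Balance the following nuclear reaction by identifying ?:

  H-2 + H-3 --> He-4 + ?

Conserve mass number: 2 + 3 = 4 + A, so A = 1.
Conserve atomic number: 1 + 1 = 2 + Z, so Z = 0.
A = 1 and Z = 0 is n — a neutron.

neutron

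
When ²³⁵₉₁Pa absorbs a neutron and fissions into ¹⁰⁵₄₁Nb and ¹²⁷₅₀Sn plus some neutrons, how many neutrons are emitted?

Conserve mass number: 236 = 105 + 127 + k, so k = 236 − 232 = 4.
Check atomic number: 91 = 41 + 50 + 0 = 91. ✓

4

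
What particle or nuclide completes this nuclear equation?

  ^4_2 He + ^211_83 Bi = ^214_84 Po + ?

proton

Conserve mass number: 4 + 211 = 214 + A, so A = 1.
Conserve atomic number: 2 + 83 = 84 + Z, so Z = 1.
A = 1 and Z = 1 is ^1_1 H — a proton.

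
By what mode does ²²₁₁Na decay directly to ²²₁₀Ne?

ΔA = 22 − 22 = 0; ΔZ = 10 − 11 = -1.
A is unchanged and Z drops by 1 — a proton has become a neutron (β⁺ emission or electron capture).

beta-plus decay or electron capture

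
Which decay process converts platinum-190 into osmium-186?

alpha decay

ΔA = 186 − 190 = -4; ΔZ = 76 − 78 = -2.
A drops by 4 and Z drops by 2 — the signature of alpha emission.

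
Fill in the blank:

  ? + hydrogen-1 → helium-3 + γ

Conserve mass number: A + 1 = 3 + 0, so A = 2.
Conserve atomic number: Z + 1 = 2 + 0, so Z = 1.
A = 2 and Z = 1 is hydrogen-2 — a deuteron.

deuteron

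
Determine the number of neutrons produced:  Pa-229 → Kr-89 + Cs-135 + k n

5

Conserve mass number: 229 = 89 + 135 + k, so k = 229 − 224 = 5.
Check atomic number: 91 = 36 + 55 + 0 = 91. ✓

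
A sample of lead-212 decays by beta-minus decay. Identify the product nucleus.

Beta-minus decay: mass number changes by +0, atomic number by +1.
A: 212 = 212; Z: 82 + 1 = 83.
Z = 83 is bismuth, so the daughter is bismuth-212.

Bi-212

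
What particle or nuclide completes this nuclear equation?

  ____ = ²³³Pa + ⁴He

Np-237

Conserve mass number: A = 233 + 4, so A = 237.
Conserve atomic number: Z = 91 + 2, so Z = 93.
Z = 93 is neptunium, so the species is ²³⁷Np.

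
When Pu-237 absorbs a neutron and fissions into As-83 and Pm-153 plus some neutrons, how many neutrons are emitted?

2

Conserve mass number: 238 = 83 + 153 + k, so k = 238 − 236 = 2.
Check atomic number: 94 = 33 + 61 + 0 = 94. ✓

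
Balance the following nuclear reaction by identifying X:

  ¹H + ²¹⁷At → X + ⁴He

Po-214

Conserve mass number: 1 + 217 = A + 4, so A = 214.
Conserve atomic number: 1 + 85 = Z + 2, so Z = 84.
Z = 84 is polonium, so the species is ²¹⁴Po.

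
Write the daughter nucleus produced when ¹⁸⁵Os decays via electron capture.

Re-185

Electron capture: mass number changes by +0, atomic number by -1.
A: 185 = 185; Z: 76 − 1 = 75.
Z = 75 is rhenium, so the daughter is ¹⁸⁵Re.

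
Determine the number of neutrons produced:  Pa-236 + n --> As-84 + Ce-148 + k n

5

Conserve mass number: 237 = 84 + 148 + k, so k = 237 − 232 = 5.
Check atomic number: 91 = 33 + 58 + 0 = 91. ✓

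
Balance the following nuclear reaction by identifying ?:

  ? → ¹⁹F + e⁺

Conserve mass number: A = 19 + 0, so A = 19.
Conserve atomic number: Z = 9 + 1, so Z = 10.
Z = 10 is neon, so the species is ¹⁹Ne.

Ne-19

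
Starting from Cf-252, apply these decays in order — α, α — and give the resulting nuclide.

Pu-244

Start: (A, Z) = (252, 98).
After α: (248, 96).
After α: (244, 94).
Z = 94 is plutonium.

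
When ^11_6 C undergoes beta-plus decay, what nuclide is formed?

Beta-plus decay: mass number changes by +0, atomic number by -1.
A: 11 = 11; Z: 6 − 1 = 5.
Z = 5 is boron, so the daughter is ^11_5 B.

B-11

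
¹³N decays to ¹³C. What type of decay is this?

ΔA = 13 − 13 = 0; ΔZ = 6 − 7 = -1.
A is unchanged and Z drops by 1 — a proton has become a neutron (β⁺ emission or electron capture).

beta-plus decay or electron capture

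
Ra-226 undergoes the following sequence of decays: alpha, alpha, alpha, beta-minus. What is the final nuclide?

Bi-214

Start: (A, Z) = (226, 88).
After α: (222, 86).
After α: (218, 84).
After α: (214, 82).
After β⁻: (214, 83).
Z = 83 is bismuth.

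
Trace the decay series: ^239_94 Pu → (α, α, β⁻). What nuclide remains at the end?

Start: (A, Z) = (239, 94).
After α: (235, 92).
After α: (231, 90).
After β⁻: (231, 91).
Z = 91 is protactinium.

Pa-231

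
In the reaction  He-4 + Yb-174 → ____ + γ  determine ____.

Hf-178

Conserve mass number: 4 + 174 = A + 0, so A = 178.
Conserve atomic number: 2 + 70 = Z + 0, so Z = 72.
Z = 72 is hafnium, so the species is Hf-178.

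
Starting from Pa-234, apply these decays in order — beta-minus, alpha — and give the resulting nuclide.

Start: (A, Z) = (234, 91).
After β⁻: (234, 92).
After α: (230, 90).
Z = 90 is thorium.

Th-230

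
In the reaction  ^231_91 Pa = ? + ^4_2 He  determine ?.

Ac-227

Conserve mass number: 231 = A + 4, so A = 227.
Conserve atomic number: 91 = Z + 2, so Z = 89.
Z = 89 is actinium, so the species is ^227_89 Ac.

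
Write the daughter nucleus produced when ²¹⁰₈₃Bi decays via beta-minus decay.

Po-210

Beta-minus decay: mass number changes by +0, atomic number by +1.
A: 210 = 210; Z: 83 + 1 = 84.
Z = 84 is polonium, so the daughter is ²¹⁰₈₄Po.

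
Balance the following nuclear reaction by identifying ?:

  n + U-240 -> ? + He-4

Conserve mass number: 1 + 240 = A + 4, so A = 237.
Conserve atomic number: 0 + 92 = Z + 2, so Z = 90.
Z = 90 is thorium, so the species is Th-237.

Th-237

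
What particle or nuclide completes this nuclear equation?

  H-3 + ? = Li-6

Conserve mass number: 3 + A = 6, so A = 3.
Conserve atomic number: 1 + Z = 3, so Z = 2.
Z = 2 is helium, so the species is He-3.

He-3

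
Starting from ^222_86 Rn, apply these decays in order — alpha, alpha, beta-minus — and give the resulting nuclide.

Bi-214

Start: (A, Z) = (222, 86).
After α: (218, 84).
After α: (214, 82).
After β⁻: (214, 83).
Z = 83 is bismuth.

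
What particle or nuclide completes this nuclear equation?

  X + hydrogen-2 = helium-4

Conserve mass number: A + 2 = 4, so A = 2.
Conserve atomic number: Z + 1 = 2, so Z = 1.
A = 2 and Z = 1 is hydrogen-2 — a deuteron.

deuteron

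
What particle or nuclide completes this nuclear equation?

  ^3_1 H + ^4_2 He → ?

Li-7

Conserve mass number: 3 + 4 = A, so A = 7.
Conserve atomic number: 1 + 2 = Z, so Z = 3.
Z = 3 is lithium, so the species is ^7_3 Li.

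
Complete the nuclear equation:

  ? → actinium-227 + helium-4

Pa-231

Conserve mass number: A = 227 + 4, so A = 231.
Conserve atomic number: Z = 89 + 2, so Z = 91.
Z = 91 is protactinium, so the species is protactinium-231.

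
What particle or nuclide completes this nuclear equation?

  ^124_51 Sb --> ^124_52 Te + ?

beta-minus particle

Conserve mass number: 124 = 124 + A, so A = 0.
Conserve atomic number: 51 = 52 + Z, so Z = -1.
A = 0 and Z = -1 is ^0_-1 e — a beta-minus particle.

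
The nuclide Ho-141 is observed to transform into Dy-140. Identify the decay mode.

ΔA = 140 − 141 = -1; ΔZ = 66 − 67 = -1.
A drops by 1 and Z drops by 1 — a proton was emitted.

proton emission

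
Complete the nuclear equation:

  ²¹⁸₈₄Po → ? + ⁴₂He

Pb-214

Conserve mass number: 218 = A + 4, so A = 214.
Conserve atomic number: 84 = Z + 2, so Z = 82.
Z = 82 is lead, so the species is ²¹⁴₈₂Pb.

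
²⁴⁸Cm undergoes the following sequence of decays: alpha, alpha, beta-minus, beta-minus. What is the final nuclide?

Start: (A, Z) = (248, 96).
After α: (244, 94).
After α: (240, 92).
After β⁻: (240, 93).
After β⁻: (240, 94).
Z = 94 is plutonium.

Pu-240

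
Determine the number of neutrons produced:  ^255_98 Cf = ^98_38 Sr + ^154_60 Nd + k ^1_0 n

Conserve mass number: 255 = 98 + 154 + k, so k = 255 − 252 = 3.
Check atomic number: 98 = 38 + 60 + 0 = 98. ✓

3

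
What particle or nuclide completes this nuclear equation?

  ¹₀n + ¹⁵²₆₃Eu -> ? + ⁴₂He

Conserve mass number: 1 + 152 = A + 4, so A = 149.
Conserve atomic number: 0 + 63 = Z + 2, so Z = 61.
Z = 61 is promethium, so the species is ¹⁴⁹₆₁Pm.

Pm-149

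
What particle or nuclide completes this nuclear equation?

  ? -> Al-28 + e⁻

Conserve mass number: A = 28 + 0, so A = 28.
Conserve atomic number: Z = 13 − 1, so Z = 12.
Z = 12 is magnesium, so the species is Mg-28.

Mg-28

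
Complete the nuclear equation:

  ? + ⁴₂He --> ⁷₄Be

Conserve mass number: A + 4 = 7, so A = 3.
Conserve atomic number: Z + 2 = 4, so Z = 2.
Z = 2 is helium, so the species is ³₂He.

He-3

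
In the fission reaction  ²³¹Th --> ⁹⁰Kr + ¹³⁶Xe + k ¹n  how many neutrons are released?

5

Conserve mass number: 231 = 90 + 136 + k, so k = 231 − 226 = 5.
Check atomic number: 90 = 36 + 54 + 0 = 90. ✓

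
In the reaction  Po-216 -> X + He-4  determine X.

Conserve mass number: 216 = A + 4, so A = 212.
Conserve atomic number: 84 = Z + 2, so Z = 82.
Z = 82 is lead, so the species is Pb-212.

Pb-212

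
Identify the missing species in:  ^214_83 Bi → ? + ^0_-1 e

Po-214

Conserve mass number: 214 = A + 0, so A = 214.
Conserve atomic number: 83 = Z − 1, so Z = 84.
Z = 84 is polonium, so the species is ^214_84 Po.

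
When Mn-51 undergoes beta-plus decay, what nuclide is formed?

Beta-plus decay: mass number changes by +0, atomic number by -1.
A: 51 = 51; Z: 25 − 1 = 24.
Z = 24 is chromium, so the daughter is Cr-51.

Cr-51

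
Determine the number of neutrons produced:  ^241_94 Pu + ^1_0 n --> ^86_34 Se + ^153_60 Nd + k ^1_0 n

Conserve mass number: 242 = 86 + 153 + k, so k = 242 − 239 = 3.
Check atomic number: 94 = 34 + 60 + 0 = 94. ✓

3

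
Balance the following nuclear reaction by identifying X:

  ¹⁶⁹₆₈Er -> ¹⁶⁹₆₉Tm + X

Conserve mass number: 169 = 169 + A, so A = 0.
Conserve atomic number: 68 = 69 + Z, so Z = -1.
A = 0 and Z = -1 is ⁰₋₁e — a beta-minus particle.

beta-minus particle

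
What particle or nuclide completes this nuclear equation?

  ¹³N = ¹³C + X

Conserve mass number: 13 = 13 + A, so A = 0.
Conserve atomic number: 7 = 6 + Z, so Z = 1.
A = 0 and Z = 1 is e⁺ — a positron.

positron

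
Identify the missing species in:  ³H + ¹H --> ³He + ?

Conserve mass number: 3 + 1 = 3 + A, so A = 1.
Conserve atomic number: 1 + 1 = 2 + Z, so Z = 0.
A = 1 and Z = 0 is ¹n — a neutron.

neutron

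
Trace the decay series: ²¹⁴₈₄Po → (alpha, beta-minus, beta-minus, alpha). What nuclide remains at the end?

Start: (A, Z) = (214, 84).
After α: (210, 82).
After β⁻: (210, 83).
After β⁻: (210, 84).
After α: (206, 82).
Z = 82 is lead.

Pb-206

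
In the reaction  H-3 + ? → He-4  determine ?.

proton

Conserve mass number: 3 + A = 4, so A = 1.
Conserve atomic number: 1 + Z = 2, so Z = 1.
A = 1 and Z = 1 is H-1 — a proton.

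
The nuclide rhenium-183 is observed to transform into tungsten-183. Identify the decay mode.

beta-plus decay or electron capture

ΔA = 183 − 183 = 0; ΔZ = 74 − 75 = -1.
A is unchanged and Z drops by 1 — a proton has become a neutron (β⁺ emission or electron capture).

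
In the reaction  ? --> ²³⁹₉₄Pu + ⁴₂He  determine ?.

Cm-243

Conserve mass number: A = 239 + 4, so A = 243.
Conserve atomic number: Z = 94 + 2, so Z = 96.
Z = 96 is curium, so the species is ²⁴³₉₆Cm.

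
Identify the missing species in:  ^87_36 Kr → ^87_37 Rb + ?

Conserve mass number: 87 = 87 + A, so A = 0.
Conserve atomic number: 36 = 37 + Z, so Z = -1.
A = 0 and Z = -1 is ^0_-1 e — a beta-minus particle.

beta-minus particle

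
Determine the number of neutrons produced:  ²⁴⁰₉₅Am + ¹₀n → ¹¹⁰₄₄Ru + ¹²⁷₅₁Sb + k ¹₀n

4

Conserve mass number: 241 = 110 + 127 + k, so k = 241 − 237 = 4.
Check atomic number: 95 = 44 + 51 + 0 = 95. ✓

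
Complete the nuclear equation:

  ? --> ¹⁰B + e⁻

Be-10

Conserve mass number: A = 10 + 0, so A = 10.
Conserve atomic number: Z = 5 − 1, so Z = 4.
Z = 4 is beryllium, so the species is ¹⁰Be.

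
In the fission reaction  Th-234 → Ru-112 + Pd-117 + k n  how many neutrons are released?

Conserve mass number: 234 = 112 + 117 + k, so k = 234 − 229 = 5.
Check atomic number: 90 = 44 + 46 + 0 = 90. ✓

5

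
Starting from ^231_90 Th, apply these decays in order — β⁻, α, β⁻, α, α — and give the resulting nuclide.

Start: (A, Z) = (231, 90).
After β⁻: (231, 91).
After α: (227, 89).
After β⁻: (227, 90).
After α: (223, 88).
After α: (219, 86).
Z = 86 is radon.

Rn-219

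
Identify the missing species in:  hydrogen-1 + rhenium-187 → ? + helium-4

W-184

Conserve mass number: 1 + 187 = A + 4, so A = 184.
Conserve atomic number: 1 + 75 = Z + 2, so Z = 74.
Z = 74 is tungsten, so the species is tungsten-184.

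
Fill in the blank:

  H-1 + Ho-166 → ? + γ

Conserve mass number: 1 + 166 = A + 0, so A = 167.
Conserve atomic number: 1 + 67 = Z + 0, so Z = 68.
Z = 68 is erbium, so the species is Er-167.

Er-167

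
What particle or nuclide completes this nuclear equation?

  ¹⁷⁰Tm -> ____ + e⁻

Yb-170

Conserve mass number: 170 = A + 0, so A = 170.
Conserve atomic number: 69 = Z − 1, so Z = 70.
Z = 70 is ytterbium, so the species is ¹⁷⁰Yb.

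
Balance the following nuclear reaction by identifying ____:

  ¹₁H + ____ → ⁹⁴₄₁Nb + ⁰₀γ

Zr-93

Conserve mass number: 1 + A = 94 + 0, so A = 93.
Conserve atomic number: 1 + Z = 41 + 0, so Z = 40.
Z = 40 is zirconium, so the species is ⁹³₄₀Zr.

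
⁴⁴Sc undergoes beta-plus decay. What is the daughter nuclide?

Beta-plus decay: mass number changes by +0, atomic number by -1.
A: 44 = 44; Z: 21 − 1 = 20.
Z = 20 is calcium, so the daughter is ⁴⁴Ca.

Ca-44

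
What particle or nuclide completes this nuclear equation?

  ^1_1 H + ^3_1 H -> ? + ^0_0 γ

He-4

Conserve mass number: 1 + 3 = A + 0, so A = 4.
Conserve atomic number: 1 + 1 = Z + 0, so Z = 2.
A = 4 and Z = 2 is ^4_2 He — an alpha particle.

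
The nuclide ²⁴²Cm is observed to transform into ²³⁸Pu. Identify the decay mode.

alpha decay

ΔA = 238 − 242 = -4; ΔZ = 94 − 96 = -2.
A drops by 4 and Z drops by 2 — the signature of alpha emission.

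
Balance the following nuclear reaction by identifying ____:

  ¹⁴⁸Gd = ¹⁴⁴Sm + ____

alpha particle

Conserve mass number: 148 = 144 + A, so A = 4.
Conserve atomic number: 64 = 62 + Z, so Z = 2.
A = 4 and Z = 2 is ⁴He — an alpha particle.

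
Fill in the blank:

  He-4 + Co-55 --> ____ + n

Conserve mass number: 4 + 55 = A + 1, so A = 58.
Conserve atomic number: 2 + 27 = Z + 0, so Z = 29.
Z = 29 is copper, so the species is Cu-58.

Cu-58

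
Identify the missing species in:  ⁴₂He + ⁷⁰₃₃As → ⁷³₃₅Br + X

Conserve mass number: 4 + 70 = 73 + A, so A = 1.
Conserve atomic number: 2 + 33 = 35 + Z, so Z = 0.
A = 1 and Z = 0 is ¹₀n — a neutron.

neutron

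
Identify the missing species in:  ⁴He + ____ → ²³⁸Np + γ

Pa-234

Conserve mass number: 4 + A = 238 + 0, so A = 234.
Conserve atomic number: 2 + Z = 93 + 0, so Z = 91.
Z = 91 is protactinium, so the species is ²³⁴Pa.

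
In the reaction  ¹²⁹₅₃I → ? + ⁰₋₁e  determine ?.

Xe-129

Conserve mass number: 129 = A + 0, so A = 129.
Conserve atomic number: 53 = Z − 1, so Z = 54.
Z = 54 is xenon, so the species is ¹²⁹₅₄Xe.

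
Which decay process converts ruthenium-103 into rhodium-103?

beta-minus decay

ΔA = 103 − 103 = 0; ΔZ = 45 − 44 = +1.
A is unchanged and Z rises by 1 — a neutron has become a proton (β⁻ decay).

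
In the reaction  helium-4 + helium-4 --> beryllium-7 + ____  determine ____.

neutron

Conserve mass number: 4 + 4 = 7 + A, so A = 1.
Conserve atomic number: 2 + 2 = 4 + Z, so Z = 0.
A = 1 and Z = 0 is neutron — a neutron.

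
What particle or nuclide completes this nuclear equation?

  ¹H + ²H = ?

He-3

Conserve mass number: 1 + 2 = A, so A = 3.
Conserve atomic number: 1 + 1 = Z, so Z = 2.
Z = 2 is helium, so the species is ³He.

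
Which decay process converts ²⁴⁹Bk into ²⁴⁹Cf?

beta-minus decay

ΔA = 249 − 249 = 0; ΔZ = 98 − 97 = +1.
A is unchanged and Z rises by 1 — a neutron has become a proton (β⁻ decay).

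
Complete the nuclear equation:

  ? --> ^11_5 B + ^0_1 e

C-11

Conserve mass number: A = 11 + 0, so A = 11.
Conserve atomic number: Z = 5 + 1, so Z = 6.
Z = 6 is carbon, so the species is ^11_6 C.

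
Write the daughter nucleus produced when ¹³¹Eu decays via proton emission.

Sm-130

Proton emission: mass number changes by -1, atomic number by -1.
A: 131 − 1 = 130; Z: 63 − 1 = 62.
Z = 62 is samarium, so the daughter is ¹³⁰Sm.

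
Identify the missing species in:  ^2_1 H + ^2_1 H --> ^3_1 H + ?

proton

Conserve mass number: 2 + 2 = 3 + A, so A = 1.
Conserve atomic number: 1 + 1 = 1 + Z, so Z = 1.
A = 1 and Z = 1 is ^1_1 H — a proton.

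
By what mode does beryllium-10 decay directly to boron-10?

beta-minus decay

ΔA = 10 − 10 = 0; ΔZ = 5 − 4 = +1.
A is unchanged and Z rises by 1 — a neutron has become a proton (β⁻ decay).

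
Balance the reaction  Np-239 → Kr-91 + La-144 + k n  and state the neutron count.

4

Conserve mass number: 239 = 91 + 144 + k, so k = 239 − 235 = 4.
Check atomic number: 93 = 36 + 57 + 0 = 93. ✓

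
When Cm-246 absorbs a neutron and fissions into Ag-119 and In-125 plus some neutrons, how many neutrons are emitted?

3

Conserve mass number: 247 = 119 + 125 + k, so k = 247 − 244 = 3.
Check atomic number: 96 = 47 + 49 + 0 = 96. ✓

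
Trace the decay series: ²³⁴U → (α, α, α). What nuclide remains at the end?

Rn-222

Start: (A, Z) = (234, 92).
After α: (230, 90).
After α: (226, 88).
After α: (222, 86).
Z = 86 is radon.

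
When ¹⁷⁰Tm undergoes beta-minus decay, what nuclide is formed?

Beta-minus decay: mass number changes by +0, atomic number by +1.
A: 170 = 170; Z: 69 + 1 = 70.
Z = 70 is ytterbium, so the daughter is ¹⁷⁰Yb.

Yb-170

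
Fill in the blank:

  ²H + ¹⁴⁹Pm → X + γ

Sm-151

Conserve mass number: 2 + 149 = A + 0, so A = 151.
Conserve atomic number: 1 + 61 = Z + 0, so Z = 62.
Z = 62 is samarium, so the species is ¹⁵¹Sm.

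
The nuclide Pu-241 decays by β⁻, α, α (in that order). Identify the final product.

Start: (A, Z) = (241, 94).
After β⁻: (241, 95).
After α: (237, 93).
After α: (233, 91).
Z = 91 is protactinium.

Pa-233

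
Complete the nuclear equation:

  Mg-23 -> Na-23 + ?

positron

Conserve mass number: 23 = 23 + A, so A = 0.
Conserve atomic number: 12 = 11 + Z, so Z = 1.
A = 0 and Z = 1 is e⁺ — a positron.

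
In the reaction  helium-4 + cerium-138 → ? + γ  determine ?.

Nd-142

Conserve mass number: 4 + 138 = A + 0, so A = 142.
Conserve atomic number: 2 + 58 = Z + 0, so Z = 60.
Z = 60 is neodymium, so the species is neodymium-142.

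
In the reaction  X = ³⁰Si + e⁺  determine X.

Conserve mass number: A = 30 + 0, so A = 30.
Conserve atomic number: Z = 14 + 1, so Z = 15.
Z = 15 is phosphorus, so the species is ³⁰P.

P-30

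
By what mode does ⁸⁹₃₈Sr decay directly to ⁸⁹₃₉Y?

ΔA = 89 − 89 = 0; ΔZ = 39 − 38 = +1.
A is unchanged and Z rises by 1 — a neutron has become a proton (β⁻ decay).

beta-minus decay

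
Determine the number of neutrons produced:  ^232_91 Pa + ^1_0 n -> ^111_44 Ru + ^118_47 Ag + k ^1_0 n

4

Conserve mass number: 233 = 111 + 118 + k, so k = 233 − 229 = 4.
Check atomic number: 91 = 44 + 47 + 0 = 91. ✓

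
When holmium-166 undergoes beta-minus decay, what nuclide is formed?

Er-166

Beta-minus decay: mass number changes by +0, atomic number by +1.
A: 166 = 166; Z: 67 + 1 = 68.
Z = 68 is erbium, so the daughter is erbium-166.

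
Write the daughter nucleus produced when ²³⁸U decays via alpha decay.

Th-234

Alpha decay: mass number changes by -4, atomic number by -2.
A: 238 − 4 = 234; Z: 92 − 2 = 90.
Z = 90 is thorium, so the daughter is ²³⁴Th.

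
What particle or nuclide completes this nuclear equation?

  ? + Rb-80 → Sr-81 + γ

proton

Conserve mass number: A + 80 = 81 + 0, so A = 1.
Conserve atomic number: Z + 37 = 38 + 0, so Z = 1.
A = 1 and Z = 1 is H-1 — a proton.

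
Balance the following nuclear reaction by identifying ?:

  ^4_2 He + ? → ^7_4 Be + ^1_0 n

Conserve mass number: 4 + A = 7 + 1, so A = 4.
Conserve atomic number: 2 + Z = 4 + 0, so Z = 2.
A = 4 and Z = 2 is ^4_2 He — an alpha particle.

alpha particle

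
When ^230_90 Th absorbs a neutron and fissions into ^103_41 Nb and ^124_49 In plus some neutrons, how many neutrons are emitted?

Conserve mass number: 231 = 103 + 124 + k, so k = 231 − 227 = 4.
Check atomic number: 90 = 41 + 49 + 0 = 90. ✓

4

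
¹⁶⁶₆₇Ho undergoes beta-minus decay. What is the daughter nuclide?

Beta-minus decay: mass number changes by +0, atomic number by +1.
A: 166 = 166; Z: 67 + 1 = 68.
Z = 68 is erbium, so the daughter is ¹⁶⁶₆₈Er.

Er-166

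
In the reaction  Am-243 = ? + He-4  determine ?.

Conserve mass number: 243 = A + 4, so A = 239.
Conserve atomic number: 95 = Z + 2, so Z = 93.
Z = 93 is neptunium, so the species is Np-239.

Np-239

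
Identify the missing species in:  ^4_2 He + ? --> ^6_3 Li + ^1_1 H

He-3

Conserve mass number: 4 + A = 6 + 1, so A = 3.
Conserve atomic number: 2 + Z = 3 + 1, so Z = 2.
Z = 2 is helium, so the species is ^3_2 He.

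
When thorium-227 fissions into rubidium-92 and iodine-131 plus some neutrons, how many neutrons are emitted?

Conserve mass number: 227 = 92 + 131 + k, so k = 227 − 223 = 4.
Check atomic number: 90 = 37 + 53 + 0 = 90. ✓

4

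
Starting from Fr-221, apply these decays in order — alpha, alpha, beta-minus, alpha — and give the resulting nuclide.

Start: (A, Z) = (221, 87).
After α: (217, 85).
After α: (213, 83).
After β⁻: (213, 84).
After α: (209, 82).
Z = 82 is lead.

Pb-209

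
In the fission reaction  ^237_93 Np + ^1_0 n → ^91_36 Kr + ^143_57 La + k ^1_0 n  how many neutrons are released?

Conserve mass number: 238 = 91 + 143 + k, so k = 238 − 234 = 4.
Check atomic number: 93 = 36 + 57 + 0 = 93. ✓

4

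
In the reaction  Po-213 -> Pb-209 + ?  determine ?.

alpha particle

Conserve mass number: 213 = 209 + A, so A = 4.
Conserve atomic number: 84 = 82 + Z, so Z = 2.
A = 4 and Z = 2 is He-4 — an alpha particle.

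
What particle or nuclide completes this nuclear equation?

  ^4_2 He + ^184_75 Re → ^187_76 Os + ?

Conserve mass number: 4 + 184 = 187 + A, so A = 1.
Conserve atomic number: 2 + 75 = 76 + Z, so Z = 1.
A = 1 and Z = 1 is ^1_1 H — a proton.

proton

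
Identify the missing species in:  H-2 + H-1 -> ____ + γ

He-3

Conserve mass number: 2 + 1 = A + 0, so A = 3.
Conserve atomic number: 1 + 1 = Z + 0, so Z = 2.
Z = 2 is helium, so the species is He-3.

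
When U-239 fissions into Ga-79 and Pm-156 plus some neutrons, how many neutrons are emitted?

Conserve mass number: 239 = 79 + 156 + k, so k = 239 − 235 = 4.
Check atomic number: 92 = 31 + 61 + 0 = 92. ✓

4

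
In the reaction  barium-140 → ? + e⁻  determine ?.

Conserve mass number: 140 = A + 0, so A = 140.
Conserve atomic number: 56 = Z − 1, so Z = 57.
Z = 57 is lanthanum, so the species is lanthanum-140.

La-140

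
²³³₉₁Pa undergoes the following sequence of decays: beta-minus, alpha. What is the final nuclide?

Th-229

Start: (A, Z) = (233, 91).
After β⁻: (233, 92).
After α: (229, 90).
Z = 90 is thorium.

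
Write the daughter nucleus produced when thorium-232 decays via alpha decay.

Alpha decay: mass number changes by -4, atomic number by -2.
A: 232 − 4 = 228; Z: 90 − 2 = 88.
Z = 88 is radium, so the daughter is radium-228.

Ra-228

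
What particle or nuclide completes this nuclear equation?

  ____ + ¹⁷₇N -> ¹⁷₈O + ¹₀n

proton

Conserve mass number: A + 17 = 17 + 1, so A = 1.
Conserve atomic number: Z + 7 = 8 + 0, so Z = 1.
A = 1 and Z = 1 is ¹₁H — a proton.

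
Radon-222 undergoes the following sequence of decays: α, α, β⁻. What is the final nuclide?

Bi-214

Start: (A, Z) = (222, 86).
After α: (218, 84).
After α: (214, 82).
After β⁻: (214, 83).
Z = 83 is bismuth.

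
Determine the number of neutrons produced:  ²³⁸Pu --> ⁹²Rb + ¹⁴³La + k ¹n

Conserve mass number: 238 = 92 + 143 + k, so k = 238 − 235 = 3.
Check atomic number: 94 = 37 + 57 + 0 = 94. ✓

3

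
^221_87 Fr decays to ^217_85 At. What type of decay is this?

ΔA = 217 − 221 = -4; ΔZ = 85 − 87 = -2.
A drops by 4 and Z drops by 2 — the signature of alpha emission.

alpha decay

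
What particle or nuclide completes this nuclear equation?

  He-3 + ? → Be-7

Conserve mass number: 3 + A = 7, so A = 4.
Conserve atomic number: 2 + Z = 4, so Z = 2.
A = 4 and Z = 2 is He-4 — an alpha particle.

alpha particle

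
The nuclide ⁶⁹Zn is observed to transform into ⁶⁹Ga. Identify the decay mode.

ΔA = 69 − 69 = 0; ΔZ = 31 − 30 = +1.
A is unchanged and Z rises by 1 — a neutron has become a proton (β⁻ decay).

beta-minus decay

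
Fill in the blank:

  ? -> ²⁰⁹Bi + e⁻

Conserve mass number: A = 209 + 0, so A = 209.
Conserve atomic number: Z = 83 − 1, so Z = 82.
Z = 82 is lead, so the species is ²⁰⁹Pb.

Pb-209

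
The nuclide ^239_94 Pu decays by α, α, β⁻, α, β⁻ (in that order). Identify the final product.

Start: (A, Z) = (239, 94).
After α: (235, 92).
After α: (231, 90).
After β⁻: (231, 91).
After α: (227, 89).
After β⁻: (227, 90).
Z = 90 is thorium.

Th-227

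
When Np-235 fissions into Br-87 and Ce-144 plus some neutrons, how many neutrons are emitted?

4

Conserve mass number: 235 = 87 + 144 + k, so k = 235 − 231 = 4.
Check atomic number: 93 = 35 + 58 + 0 = 93. ✓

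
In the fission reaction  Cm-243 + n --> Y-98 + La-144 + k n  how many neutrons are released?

Conserve mass number: 244 = 98 + 144 + k, so k = 244 − 242 = 2.
Check atomic number: 96 = 39 + 57 + 0 = 96. ✓

2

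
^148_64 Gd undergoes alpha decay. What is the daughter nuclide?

Sm-144

Alpha decay: mass number changes by -4, atomic number by -2.
A: 148 − 4 = 144; Z: 64 − 2 = 62.
Z = 62 is samarium, so the daughter is ^144_62 Sm.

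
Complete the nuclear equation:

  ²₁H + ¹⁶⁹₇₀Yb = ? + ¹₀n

Lu-170

Conserve mass number: 2 + 169 = A + 1, so A = 170.
Conserve atomic number: 1 + 70 = Z + 0, so Z = 71.
Z = 71 is lutetium, so the species is ¹⁷⁰₇₁Lu.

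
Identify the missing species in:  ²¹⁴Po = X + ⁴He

Pb-210

Conserve mass number: 214 = A + 4, so A = 210.
Conserve atomic number: 84 = Z + 2, so Z = 82.
Z = 82 is lead, so the species is ²¹⁰Pb.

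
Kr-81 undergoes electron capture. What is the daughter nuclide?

Br-81

Electron capture: mass number changes by +0, atomic number by -1.
A: 81 = 81; Z: 36 − 1 = 35.
Z = 35 is bromine, so the daughter is Br-81.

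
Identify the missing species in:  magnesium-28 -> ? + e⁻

Conserve mass number: 28 = A + 0, so A = 28.
Conserve atomic number: 12 = Z − 1, so Z = 13.
Z = 13 is aluminium, so the species is aluminium-28.

Al-28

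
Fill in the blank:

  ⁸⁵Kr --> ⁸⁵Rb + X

beta-minus particle

Conserve mass number: 85 = 85 + A, so A = 0.
Conserve atomic number: 36 = 37 + Z, so Z = -1.
A = 0 and Z = -1 is e⁻ — a beta-minus particle.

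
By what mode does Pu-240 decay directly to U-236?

alpha decay

ΔA = 236 − 240 = -4; ΔZ = 92 − 94 = -2.
A drops by 4 and Z drops by 2 — the signature of alpha emission.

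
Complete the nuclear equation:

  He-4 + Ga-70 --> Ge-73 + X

Conserve mass number: 4 + 70 = 73 + A, so A = 1.
Conserve atomic number: 2 + 31 = 32 + Z, so Z = 1.
A = 1 and Z = 1 is H-1 — a proton.

proton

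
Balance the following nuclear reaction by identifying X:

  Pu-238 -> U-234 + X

alpha particle

Conserve mass number: 238 = 234 + A, so A = 4.
Conserve atomic number: 94 = 92 + Z, so Z = 2.
A = 4 and Z = 2 is He-4 — an alpha particle.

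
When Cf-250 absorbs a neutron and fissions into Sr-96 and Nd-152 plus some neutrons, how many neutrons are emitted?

Conserve mass number: 251 = 96 + 152 + k, so k = 251 − 248 = 3.
Check atomic number: 98 = 38 + 60 + 0 = 98. ✓

3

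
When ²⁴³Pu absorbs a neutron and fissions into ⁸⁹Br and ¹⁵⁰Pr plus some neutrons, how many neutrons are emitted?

Conserve mass number: 244 = 89 + 150 + k, so k = 244 − 239 = 5.
Check atomic number: 94 = 35 + 59 + 0 = 94. ✓

5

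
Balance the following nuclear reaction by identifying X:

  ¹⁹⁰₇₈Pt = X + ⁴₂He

Conserve mass number: 190 = A + 4, so A = 186.
Conserve atomic number: 78 = Z + 2, so Z = 76.
Z = 76 is osmium, so the species is ¹⁸⁶₇₆Os.

Os-186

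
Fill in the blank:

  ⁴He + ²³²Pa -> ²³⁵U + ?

Conserve mass number: 4 + 232 = 235 + A, so A = 1.
Conserve atomic number: 2 + 91 = 92 + Z, so Z = 1.
A = 1 and Z = 1 is ¹H — a proton.

proton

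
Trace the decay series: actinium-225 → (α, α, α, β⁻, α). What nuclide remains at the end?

Start: (A, Z) = (225, 89).
After α: (221, 87).
After α: (217, 85).
After α: (213, 83).
After β⁻: (213, 84).
After α: (209, 82).
Z = 82 is lead.

Pb-209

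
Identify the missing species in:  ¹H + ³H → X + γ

He-4

Conserve mass number: 1 + 3 = A + 0, so A = 4.
Conserve atomic number: 1 + 1 = Z + 0, so Z = 2.
A = 4 and Z = 2 is ⁴He — an alpha particle.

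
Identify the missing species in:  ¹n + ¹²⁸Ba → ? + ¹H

Conserve mass number: 1 + 128 = A + 1, so A = 128.
Conserve atomic number: 0 + 56 = Z + 1, so Z = 55.
Z = 55 is caesium, so the species is ¹²⁸Cs.

Cs-128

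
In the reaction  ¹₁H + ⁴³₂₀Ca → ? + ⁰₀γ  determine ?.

Sc-44

Conserve mass number: 1 + 43 = A + 0, so A = 44.
Conserve atomic number: 1 + 20 = Z + 0, so Z = 21.
Z = 21 is scandium, so the species is ⁴⁴₂₁Sc.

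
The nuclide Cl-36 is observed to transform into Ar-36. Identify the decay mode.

ΔA = 36 − 36 = 0; ΔZ = 18 − 17 = +1.
A is unchanged and Z rises by 1 — a neutron has become a proton (β⁻ decay).

beta-minus decay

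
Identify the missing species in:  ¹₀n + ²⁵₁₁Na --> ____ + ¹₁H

Ne-25

Conserve mass number: 1 + 25 = A + 1, so A = 25.
Conserve atomic number: 0 + 11 = Z + 1, so Z = 10.
Z = 10 is neon, so the species is ²⁵₁₀Ne.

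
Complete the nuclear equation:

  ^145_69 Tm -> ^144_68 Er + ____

Conserve mass number: 145 = 144 + A, so A = 1.
Conserve atomic number: 69 = 68 + Z, so Z = 1.
A = 1 and Z = 1 is ^1_1 H — a proton.

proton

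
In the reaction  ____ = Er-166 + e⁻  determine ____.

Conserve mass number: A = 166 + 0, so A = 166.
Conserve atomic number: Z = 68 − 1, so Z = 67.
Z = 67 is holmium, so the species is Ho-166.

Ho-166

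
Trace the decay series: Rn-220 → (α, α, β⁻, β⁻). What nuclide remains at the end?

Start: (A, Z) = (220, 86).
After α: (216, 84).
After α: (212, 82).
After β⁻: (212, 83).
After β⁻: (212, 84).
Z = 84 is polonium.

Po-212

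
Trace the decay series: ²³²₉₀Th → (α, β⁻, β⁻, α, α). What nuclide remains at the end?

Start: (A, Z) = (232, 90).
After α: (228, 88).
After β⁻: (228, 89).
After β⁻: (228, 90).
After α: (224, 88).
After α: (220, 86).
Z = 86 is radon.

Rn-220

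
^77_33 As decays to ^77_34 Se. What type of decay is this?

ΔA = 77 − 77 = 0; ΔZ = 34 − 33 = +1.
A is unchanged and Z rises by 1 — a neutron has become a proton (β⁻ decay).

beta-minus decay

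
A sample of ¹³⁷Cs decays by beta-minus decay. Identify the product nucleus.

Ba-137

Beta-minus decay: mass number changes by +0, atomic number by +1.
A: 137 = 137; Z: 55 + 1 = 56.
Z = 56 is barium, so the daughter is ¹³⁷Ba.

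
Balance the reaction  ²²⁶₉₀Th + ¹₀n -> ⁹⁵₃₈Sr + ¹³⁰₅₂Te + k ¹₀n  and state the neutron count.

Conserve mass number: 227 = 95 + 130 + k, so k = 227 − 225 = 2.
Check atomic number: 90 = 38 + 52 + 0 = 90. ✓

2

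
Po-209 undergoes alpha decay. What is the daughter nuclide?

Pb-205

Alpha decay: mass number changes by -4, atomic number by -2.
A: 209 − 4 = 205; Z: 84 − 2 = 82.
Z = 82 is lead, so the daughter is Pb-205.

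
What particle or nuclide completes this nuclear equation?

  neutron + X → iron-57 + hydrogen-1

Co-57

Conserve mass number: 1 + A = 57 + 1, so A = 57.
Conserve atomic number: 0 + Z = 26 + 1, so Z = 27.
Z = 27 is cobalt, so the species is cobalt-57.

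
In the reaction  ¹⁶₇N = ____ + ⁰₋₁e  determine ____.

Conserve mass number: 16 = A + 0, so A = 16.
Conserve atomic number: 7 = Z − 1, so Z = 8.
Z = 8 is oxygen, so the species is ¹⁶₈O.

O-16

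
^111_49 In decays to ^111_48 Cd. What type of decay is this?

beta-plus decay or electron capture

ΔA = 111 − 111 = 0; ΔZ = 48 − 49 = -1.
A is unchanged and Z drops by 1 — a proton has become a neutron (β⁺ emission or electron capture).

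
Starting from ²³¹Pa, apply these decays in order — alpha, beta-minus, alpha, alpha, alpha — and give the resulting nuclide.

Po-215

Start: (A, Z) = (231, 91).
After α: (227, 89).
After β⁻: (227, 90).
After α: (223, 88).
After α: (219, 86).
After α: (215, 84).
Z = 84 is polonium.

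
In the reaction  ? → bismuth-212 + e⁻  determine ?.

Conserve mass number: A = 212 + 0, so A = 212.
Conserve atomic number: Z = 83 − 1, so Z = 82.
Z = 82 is lead, so the species is lead-212.

Pb-212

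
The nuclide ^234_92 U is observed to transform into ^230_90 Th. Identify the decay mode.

ΔA = 230 − 234 = -4; ΔZ = 90 − 92 = -2.
A drops by 4 and Z drops by 2 — the signature of alpha emission.

alpha decay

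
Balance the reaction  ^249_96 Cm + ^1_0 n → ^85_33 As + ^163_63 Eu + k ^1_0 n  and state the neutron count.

2

Conserve mass number: 250 = 85 + 163 + k, so k = 250 − 248 = 2.
Check atomic number: 96 = 33 + 63 + 0 = 96. ✓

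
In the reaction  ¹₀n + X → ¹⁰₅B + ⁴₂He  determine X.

N-13

Conserve mass number: 1 + A = 10 + 4, so A = 13.
Conserve atomic number: 0 + Z = 5 + 2, so Z = 7.
Z = 7 is nitrogen, so the species is ¹³₇N.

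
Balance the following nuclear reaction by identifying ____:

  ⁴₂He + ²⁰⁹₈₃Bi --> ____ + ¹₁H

Po-212

Conserve mass number: 4 + 209 = A + 1, so A = 212.
Conserve atomic number: 2 + 83 = Z + 1, so Z = 84.
Z = 84 is polonium, so the species is ²¹²₈₄Po.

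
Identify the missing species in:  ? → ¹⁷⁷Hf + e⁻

Lu-177

Conserve mass number: A = 177 + 0, so A = 177.
Conserve atomic number: Z = 72 − 1, so Z = 71.
Z = 71 is lutetium, so the species is ¹⁷⁷Lu.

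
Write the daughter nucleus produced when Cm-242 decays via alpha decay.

Alpha decay: mass number changes by -4, atomic number by -2.
A: 242 − 4 = 238; Z: 96 − 2 = 94.
Z = 94 is plutonium, so the daughter is Pu-238.

Pu-238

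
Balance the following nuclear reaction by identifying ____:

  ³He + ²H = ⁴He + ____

Conserve mass number: 3 + 2 = 4 + A, so A = 1.
Conserve atomic number: 2 + 1 = 2 + Z, so Z = 1.
A = 1 and Z = 1 is ¹H — a proton.

proton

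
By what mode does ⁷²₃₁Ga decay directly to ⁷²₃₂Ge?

ΔA = 72 − 72 = 0; ΔZ = 32 − 31 = +1.
A is unchanged and Z rises by 1 — a neutron has become a proton (β⁻ decay).

beta-minus decay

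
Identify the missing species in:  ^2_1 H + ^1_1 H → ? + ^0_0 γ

Conserve mass number: 2 + 1 = A + 0, so A = 3.
Conserve atomic number: 1 + 1 = Z + 0, so Z = 2.
Z = 2 is helium, so the species is ^3_2 He.

He-3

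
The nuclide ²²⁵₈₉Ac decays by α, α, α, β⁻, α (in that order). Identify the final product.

Pb-209

Start: (A, Z) = (225, 89).
After α: (221, 87).
After α: (217, 85).
After α: (213, 83).
After β⁻: (213, 84).
After α: (209, 82).
Z = 82 is lead.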